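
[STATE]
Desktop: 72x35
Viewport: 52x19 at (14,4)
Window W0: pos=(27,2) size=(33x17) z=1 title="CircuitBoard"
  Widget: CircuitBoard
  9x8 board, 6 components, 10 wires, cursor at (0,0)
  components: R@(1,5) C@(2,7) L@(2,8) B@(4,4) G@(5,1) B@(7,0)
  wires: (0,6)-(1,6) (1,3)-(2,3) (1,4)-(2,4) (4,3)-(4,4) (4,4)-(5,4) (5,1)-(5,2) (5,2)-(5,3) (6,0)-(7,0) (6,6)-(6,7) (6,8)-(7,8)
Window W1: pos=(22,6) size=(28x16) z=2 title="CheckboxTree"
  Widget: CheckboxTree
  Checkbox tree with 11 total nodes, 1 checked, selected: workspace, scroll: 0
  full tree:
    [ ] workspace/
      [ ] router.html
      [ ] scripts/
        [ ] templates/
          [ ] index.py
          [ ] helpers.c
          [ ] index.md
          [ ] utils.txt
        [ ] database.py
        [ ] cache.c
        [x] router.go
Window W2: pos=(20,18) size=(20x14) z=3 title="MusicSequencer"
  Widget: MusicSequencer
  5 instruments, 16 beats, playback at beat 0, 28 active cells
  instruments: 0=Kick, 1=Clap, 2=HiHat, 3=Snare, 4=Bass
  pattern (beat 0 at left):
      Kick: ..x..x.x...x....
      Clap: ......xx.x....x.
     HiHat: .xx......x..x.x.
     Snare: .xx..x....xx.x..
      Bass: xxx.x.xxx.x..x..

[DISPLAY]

             ┠───────────────────────────────┨      
             ┃   0 1 2 3 4 5 6 7 8           ┃      
        ┏━━━━━━━━━━━━━━━━━━━━━━━━━━┓      ·  ┃      
        ┃ CheckboxTree             ┃      │  ┃      
        ┠──────────────────────────┨  R   ·  ┃      
        ┃>[-] workspace/           ┃         ┃      
        ┃   [ ] router.html        ┃         ┃      
        ┃   [-] scripts/           ┃         ┃      
        ┃     [ ] templates/       ┃         ┃      
        ┃       [ ] index.py       ┃         ┃      
        ┃       [ ] helpers.c      ┃         ┃      
        ┃       [ ] index.md       ┃         ┃      
        ┃       [ ] utils.txt      ┃         ┃      
        ┃     [ ] database.py      ┃         ┃      
      ┏━━━━━━━━━━━━━━━━━━┓         ┃━━━━━━━━━┛      
      ┃ MusicSequencer   ┃o        ┃                
      ┠──────────────────┨         ┃                
      ┃      ▼12345678901┃━━━━━━━━━┛                
      ┃  Kick··█··█·█···█┃                          


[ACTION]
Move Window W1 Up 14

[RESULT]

        ┃   [ ] router.html        ┃─────────┨      
        ┃   [-] scripts/           ┃         ┃      
        ┃     [ ] templates/       ┃      ·  ┃      
        ┃       [ ] index.py       ┃      │  ┃      
        ┃       [ ] helpers.c      ┃  R   ·  ┃      
        ┃       [ ] index.md       ┃         ┃      
        ┃       [ ] utils.txt      ┃         ┃      
        ┃     [ ] database.py      ┃         ┃      
        ┃     [ ] cache.c          ┃         ┃      
        ┃     [x] router.go        ┃         ┃      
        ┃                          ┃         ┃      
        ┗━━━━━━━━━━━━━━━━━━━━━━━━━━┛         ┃      
             ┃5       G ─ · ─ ·   ·          ┃      
             ┃                               ┃      
      ┏━━━━━━━━━━━━━━━━━━┓━━━━━━━━━━━━━━━━━━━┛      
      ┃ MusicSequencer   ┃                          
      ┠──────────────────┨                          
      ┃      ▼12345678901┃                          
      ┃  Kick··█··█·█···█┃                          


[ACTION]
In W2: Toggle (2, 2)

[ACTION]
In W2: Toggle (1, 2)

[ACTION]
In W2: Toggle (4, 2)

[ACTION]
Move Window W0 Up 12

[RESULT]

        ┃   [ ] router.html        ┃      ·  ┃      
        ┃   [-] scripts/           ┃      │  ┃      
        ┃     [ ] templates/       ┃  R   ·  ┃      
        ┃       [ ] index.py       ┃         ┃      
        ┃       [ ] helpers.c      ┃         ┃      
        ┃       [ ] index.md       ┃         ┃      
        ┃       [ ] utils.txt      ┃         ┃      
        ┃     [ ] database.py      ┃         ┃      
        ┃     [ ] cache.c          ┃         ┃      
        ┃     [x] router.go        ┃         ┃      
        ┃                          ┃         ┃      
        ┗━━━━━━━━━━━━━━━━━━━━━━━━━━┛         ┃      
             ┗━━━━━━━━━━━━━━━━━━━━━━━━━━━━━━━┛      
                                                    
      ┏━━━━━━━━━━━━━━━━━━┓                          
      ┃ MusicSequencer   ┃                          
      ┠──────────────────┨                          
      ┃      ▼12345678901┃                          
      ┃  Kick··█··█·█···█┃                          


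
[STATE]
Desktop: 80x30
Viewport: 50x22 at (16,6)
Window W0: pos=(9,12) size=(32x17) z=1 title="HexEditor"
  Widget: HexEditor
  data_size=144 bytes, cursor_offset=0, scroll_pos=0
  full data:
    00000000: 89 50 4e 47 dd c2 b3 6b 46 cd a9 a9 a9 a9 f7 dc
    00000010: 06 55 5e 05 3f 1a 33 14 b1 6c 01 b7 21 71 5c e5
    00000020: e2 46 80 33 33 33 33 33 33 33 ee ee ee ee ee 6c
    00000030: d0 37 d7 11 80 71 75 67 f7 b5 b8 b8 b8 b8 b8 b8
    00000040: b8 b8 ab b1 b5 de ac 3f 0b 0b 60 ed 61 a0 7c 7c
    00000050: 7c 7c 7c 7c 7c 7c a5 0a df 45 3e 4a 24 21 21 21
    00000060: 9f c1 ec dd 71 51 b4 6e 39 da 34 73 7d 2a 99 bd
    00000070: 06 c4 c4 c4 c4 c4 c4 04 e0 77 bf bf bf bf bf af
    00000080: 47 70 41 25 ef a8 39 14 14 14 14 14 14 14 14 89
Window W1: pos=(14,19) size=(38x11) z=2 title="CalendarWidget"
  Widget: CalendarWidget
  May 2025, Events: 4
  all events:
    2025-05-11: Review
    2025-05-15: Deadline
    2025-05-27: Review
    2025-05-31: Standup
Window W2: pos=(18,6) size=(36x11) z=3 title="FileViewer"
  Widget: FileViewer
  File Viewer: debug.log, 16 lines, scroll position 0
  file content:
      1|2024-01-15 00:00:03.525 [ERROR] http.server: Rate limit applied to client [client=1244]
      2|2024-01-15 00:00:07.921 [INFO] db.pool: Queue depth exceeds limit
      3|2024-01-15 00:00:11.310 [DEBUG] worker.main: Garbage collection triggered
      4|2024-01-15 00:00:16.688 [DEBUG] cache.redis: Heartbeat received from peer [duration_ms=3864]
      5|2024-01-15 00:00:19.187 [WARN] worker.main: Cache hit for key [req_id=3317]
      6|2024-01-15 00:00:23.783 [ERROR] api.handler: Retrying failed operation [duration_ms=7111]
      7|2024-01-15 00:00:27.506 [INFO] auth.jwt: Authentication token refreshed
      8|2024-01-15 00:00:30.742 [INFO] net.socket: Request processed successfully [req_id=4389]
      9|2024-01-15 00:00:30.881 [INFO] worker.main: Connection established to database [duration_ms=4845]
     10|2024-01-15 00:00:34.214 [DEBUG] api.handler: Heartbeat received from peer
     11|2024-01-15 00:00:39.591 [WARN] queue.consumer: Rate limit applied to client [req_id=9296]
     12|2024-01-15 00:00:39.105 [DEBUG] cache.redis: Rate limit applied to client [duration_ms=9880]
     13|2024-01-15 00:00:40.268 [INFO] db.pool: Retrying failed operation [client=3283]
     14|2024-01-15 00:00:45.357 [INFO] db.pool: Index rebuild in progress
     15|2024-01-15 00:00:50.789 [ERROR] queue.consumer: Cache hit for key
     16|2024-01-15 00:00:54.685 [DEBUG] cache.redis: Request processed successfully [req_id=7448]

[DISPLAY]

  ┏━━━━━━━━━━━━━━━━━━━━━━━━━━━━━━━━━━┓            
  ┃ FileViewer                       ┃            
  ┠──────────────────────────────────┨            
  ┃2024-01-15 00:00:03.525 [ERROR] h▲┃            
  ┃2024-01-15 00:00:07.921 [INFO] db█┃            
  ┃2024-01-15 00:00:11.310 [DEBUG] w░┃            
━━┃2024-01-15 00:00:16.688 [DEBUG] c░┃            
it┃2024-01-15 00:00:19.187 [WARN] wo░┃            
──┃2024-01-15 00:00:23.783 [ERROR] a░┃            
00┃2024-01-15 00:00:27.506 [INFO] au▼┃            
10┗━━━━━━━━━━━━━━━━━━━━━━━━━━━━━━━━━━┛            
20  e2 46 80 33 33 33 33┃                         
30  d0 37 d7 11 80 71 75┃                         
━━━━━━━━━━━━━━━━━━━━━━━━━━━━━━━━━━━┓              
CalendarWidget                     ┃              
───────────────────────────────────┨              
             May 2025              ┃              
o Tu We Th Fr Sa Su                ┃              
         1  2  3  4                ┃              
5  6  7  8  9 10 11*               ┃              
2 13 14 15* 16 17 18               ┃              
9 20 21 22 23 24 25                ┃              


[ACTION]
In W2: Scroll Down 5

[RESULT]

  ┏━━━━━━━━━━━━━━━━━━━━━━━━━━━━━━━━━━┓            
  ┃ FileViewer                       ┃            
  ┠──────────────────────────────────┨            
  ┃2024-01-15 00:00:23.783 [ERROR] a▲┃            
  ┃2024-01-15 00:00:27.506 [INFO] au░┃            
  ┃2024-01-15 00:00:30.742 [INFO] ne░┃            
━━┃2024-01-15 00:00:30.881 [INFO] wo█┃            
it┃2024-01-15 00:00:34.214 [DEBUG] a░┃            
──┃2024-01-15 00:00:39.591 [WARN] qu░┃            
00┃2024-01-15 00:00:39.105 [DEBUG] c▼┃            
10┗━━━━━━━━━━━━━━━━━━━━━━━━━━━━━━━━━━┛            
20  e2 46 80 33 33 33 33┃                         
30  d0 37 d7 11 80 71 75┃                         
━━━━━━━━━━━━━━━━━━━━━━━━━━━━━━━━━━━┓              
CalendarWidget                     ┃              
───────────────────────────────────┨              
             May 2025              ┃              
o Tu We Th Fr Sa Su                ┃              
         1  2  3  4                ┃              
5  6  7  8  9 10 11*               ┃              
2 13 14 15* 16 17 18               ┃              
9 20 21 22 23 24 25                ┃              


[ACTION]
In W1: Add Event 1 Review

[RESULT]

  ┏━━━━━━━━━━━━━━━━━━━━━━━━━━━━━━━━━━┓            
  ┃ FileViewer                       ┃            
  ┠──────────────────────────────────┨            
  ┃2024-01-15 00:00:23.783 [ERROR] a▲┃            
  ┃2024-01-15 00:00:27.506 [INFO] au░┃            
  ┃2024-01-15 00:00:30.742 [INFO] ne░┃            
━━┃2024-01-15 00:00:30.881 [INFO] wo█┃            
it┃2024-01-15 00:00:34.214 [DEBUG] a░┃            
──┃2024-01-15 00:00:39.591 [WARN] qu░┃            
00┃2024-01-15 00:00:39.105 [DEBUG] c▼┃            
10┗━━━━━━━━━━━━━━━━━━━━━━━━━━━━━━━━━━┛            
20  e2 46 80 33 33 33 33┃                         
30  d0 37 d7 11 80 71 75┃                         
━━━━━━━━━━━━━━━━━━━━━━━━━━━━━━━━━━━┓              
CalendarWidget                     ┃              
───────────────────────────────────┨              
             May 2025              ┃              
o Tu We Th Fr Sa Su                ┃              
         1*  2  3  4               ┃              
5  6  7  8  9 10 11*               ┃              
2 13 14 15* 16 17 18               ┃              
9 20 21 22 23 24 25                ┃              


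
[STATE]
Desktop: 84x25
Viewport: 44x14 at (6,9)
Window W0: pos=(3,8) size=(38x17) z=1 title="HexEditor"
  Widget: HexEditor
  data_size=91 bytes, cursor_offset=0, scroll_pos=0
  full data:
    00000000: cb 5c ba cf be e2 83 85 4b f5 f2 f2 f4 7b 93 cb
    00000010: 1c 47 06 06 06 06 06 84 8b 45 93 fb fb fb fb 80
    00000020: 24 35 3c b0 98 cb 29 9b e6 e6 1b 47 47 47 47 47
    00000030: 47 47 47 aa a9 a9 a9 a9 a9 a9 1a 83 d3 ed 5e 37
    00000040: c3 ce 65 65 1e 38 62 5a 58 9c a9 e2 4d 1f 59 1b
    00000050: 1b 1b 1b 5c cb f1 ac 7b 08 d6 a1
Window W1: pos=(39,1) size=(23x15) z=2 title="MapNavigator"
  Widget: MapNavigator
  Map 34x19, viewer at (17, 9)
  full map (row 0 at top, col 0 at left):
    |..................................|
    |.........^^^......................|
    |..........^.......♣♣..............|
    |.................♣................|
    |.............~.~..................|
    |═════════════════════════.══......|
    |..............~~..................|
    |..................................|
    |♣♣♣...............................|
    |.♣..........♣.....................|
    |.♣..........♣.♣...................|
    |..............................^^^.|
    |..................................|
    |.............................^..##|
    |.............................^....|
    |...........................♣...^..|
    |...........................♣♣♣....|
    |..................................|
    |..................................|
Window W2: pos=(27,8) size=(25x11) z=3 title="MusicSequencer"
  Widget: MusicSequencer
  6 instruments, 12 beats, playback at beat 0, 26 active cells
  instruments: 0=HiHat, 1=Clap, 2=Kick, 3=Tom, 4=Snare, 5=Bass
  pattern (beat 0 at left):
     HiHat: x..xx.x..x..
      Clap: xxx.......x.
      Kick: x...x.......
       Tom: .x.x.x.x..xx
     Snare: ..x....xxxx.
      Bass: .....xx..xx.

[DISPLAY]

exEditor             ┃ MusicSequencer       
─────────────────────┠──────────────────────
000000  CB 5c ba cf b┃      ▼12345678901    
000010  1c 47 06 06 0┃ HiHat█··██·█··█··    
000020  24 35 3c b0 9┃  Clap███·······█·    
000030  47 47 47 aa a┃  Kick█···█·······    
000040  c3 ce 65 65 1┃   Tom·█·█·█·█··██    
000050  1b 1b 1b 5c c┃ Snare··█····████·    
                     ┃  Bass·····██··██·    
                     ┗━━━━━━━━━━━━━━━━━━━━━━
                                  ┃         
                                  ┃         
                                  ┃         
                                  ┃         


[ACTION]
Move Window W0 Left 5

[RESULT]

ditor                ┃ MusicSequencer       
─────────────────────┠──────────────────────
000  CB 5c ba cf be e┃      ▼12345678901    
010  1c 47 06 06 06 0┃ HiHat█··██·█··█··    
020  24 35 3c b0 98 c┃  Clap███·······█·    
030  47 47 47 aa a9 a┃  Kick█···█·······    
040  c3 ce 65 65 1e 3┃   Tom·█·█·█·█··██    
050  1b 1b 1b 5c cb f┃ Snare··█····████·    
                     ┃  Bass·····██··██·    
                     ┗━━━━━━━━━━━━━━━━━━━━━━
                               ┃            
                               ┃            
                               ┃            
                               ┃            


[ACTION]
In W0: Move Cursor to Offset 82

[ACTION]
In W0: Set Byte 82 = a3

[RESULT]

ditor                ┃ MusicSequencer       
─────────────────────┠──────────────────────
000  cb 5c ba cf be e┃      ▼12345678901    
010  1c 47 06 06 06 0┃ HiHat█··██·█··█··    
020  24 35 3c b0 98 c┃  Clap███·······█·    
030  47 47 47 aa a9 a┃  Kick█···█·······    
040  c3 ce 65 65 1e 3┃   Tom·█·█·█·█··██    
050  1b 1b A3 5c cb f┃ Snare··█····████·    
                     ┃  Bass·····██··██·    
                     ┗━━━━━━━━━━━━━━━━━━━━━━
                               ┃            
                               ┃            
                               ┃            
                               ┃            


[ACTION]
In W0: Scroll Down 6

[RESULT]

ditor                ┃ MusicSequencer       
─────────────────────┠──────────────────────
050  1b 1b A3 5c cb f┃      ▼12345678901    
                     ┃ HiHat█··██·█··█··    
                     ┃  Clap███·······█·    
                     ┃  Kick█···█·······    
                     ┃   Tom·█·█·█·█··██    
                     ┃ Snare··█····████·    
                     ┃  Bass·····██··██·    
                     ┗━━━━━━━━━━━━━━━━━━━━━━
                               ┃            
                               ┃            
                               ┃            
                               ┃            


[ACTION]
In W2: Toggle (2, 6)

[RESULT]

ditor                ┃ MusicSequencer       
─────────────────────┠──────────────────────
050  1b 1b A3 5c cb f┃      ▼12345678901    
                     ┃ HiHat█··██·█··█··    
                     ┃  Clap███·······█·    
                     ┃  Kick█···█·█·····    
                     ┃   Tom·█·█·█·█··██    
                     ┃ Snare··█····████·    
                     ┃  Bass·····██··██·    
                     ┗━━━━━━━━━━━━━━━━━━━━━━
                               ┃            
                               ┃            
                               ┃            
                               ┃            


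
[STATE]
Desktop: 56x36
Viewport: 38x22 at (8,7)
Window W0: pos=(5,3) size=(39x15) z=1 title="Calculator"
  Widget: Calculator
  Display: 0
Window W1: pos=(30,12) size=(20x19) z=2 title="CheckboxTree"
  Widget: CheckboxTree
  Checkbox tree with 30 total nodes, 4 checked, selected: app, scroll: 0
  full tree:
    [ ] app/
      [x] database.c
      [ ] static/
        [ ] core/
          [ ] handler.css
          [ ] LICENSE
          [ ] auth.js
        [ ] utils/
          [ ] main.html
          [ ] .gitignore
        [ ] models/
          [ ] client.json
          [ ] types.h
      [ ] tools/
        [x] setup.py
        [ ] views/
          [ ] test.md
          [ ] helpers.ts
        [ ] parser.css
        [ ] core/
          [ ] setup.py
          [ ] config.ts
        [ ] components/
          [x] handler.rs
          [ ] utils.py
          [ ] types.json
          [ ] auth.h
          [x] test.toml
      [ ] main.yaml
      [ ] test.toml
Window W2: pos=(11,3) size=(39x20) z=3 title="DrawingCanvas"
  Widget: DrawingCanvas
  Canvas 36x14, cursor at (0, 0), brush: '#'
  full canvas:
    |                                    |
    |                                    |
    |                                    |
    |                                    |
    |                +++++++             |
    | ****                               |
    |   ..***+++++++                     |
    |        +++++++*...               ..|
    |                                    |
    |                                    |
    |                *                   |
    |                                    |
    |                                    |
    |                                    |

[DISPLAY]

──┬┃                                  
7 │┃                                  
──┼┃                                  
4 │┃                +++++++           
──┼┃ ****                             
1 │┃   ..***+++++++                   
──┼┃        +++++++*...               
0 │┃                                  
──┼┃                                  
C │┃                *                 
━━━┃                                  
   ┃                                  
   ┃                                  
   ┃                                  
   ┃                                  
   ┗━━━━━━━━━━━━━━━━━━━━━━━━━━━━━━━━━━
                      ┃       [ ] main
                      ┃       [ ] .git
                      ┃     [ ] models
                      ┃       [ ] clie
                      ┃       [ ] type
                      ┃   [-] tools/  


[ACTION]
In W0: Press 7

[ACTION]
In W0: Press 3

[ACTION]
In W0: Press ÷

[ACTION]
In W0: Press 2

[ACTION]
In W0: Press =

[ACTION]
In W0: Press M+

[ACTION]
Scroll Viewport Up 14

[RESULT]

                                      
                                      
                                      
━━━┏━━━━━━━━━━━━━━━━━━━━━━━━━━━━━━━━━━
alc┃ DrawingCanvas                    
───┠──────────────────────────────────
   ┃+                                 
──┬┃                                  
7 │┃                                  
──┼┃                                  
4 │┃                +++++++           
──┼┃ ****                             
1 │┃   ..***+++++++                   
──┼┃        +++++++*...               
0 │┃                                  
──┼┃                                  
C │┃                *                 
━━━┃                                  
   ┃                                  
   ┃                                  
   ┃                                  
   ┃                                  


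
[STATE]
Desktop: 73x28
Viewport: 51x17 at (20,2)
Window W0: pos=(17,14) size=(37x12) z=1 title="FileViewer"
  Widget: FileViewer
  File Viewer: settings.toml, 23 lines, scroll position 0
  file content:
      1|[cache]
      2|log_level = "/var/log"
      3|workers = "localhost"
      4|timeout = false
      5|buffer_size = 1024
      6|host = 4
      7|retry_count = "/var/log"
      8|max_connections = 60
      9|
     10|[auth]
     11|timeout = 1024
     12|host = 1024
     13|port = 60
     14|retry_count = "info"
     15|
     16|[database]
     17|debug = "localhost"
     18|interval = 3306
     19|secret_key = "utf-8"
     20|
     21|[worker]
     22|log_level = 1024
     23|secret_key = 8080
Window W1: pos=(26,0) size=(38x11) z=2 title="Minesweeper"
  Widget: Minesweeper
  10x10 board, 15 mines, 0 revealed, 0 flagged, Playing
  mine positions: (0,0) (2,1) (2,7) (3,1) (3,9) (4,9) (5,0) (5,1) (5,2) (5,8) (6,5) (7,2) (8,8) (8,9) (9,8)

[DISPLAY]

      ┠────────────────────────────────────┨       
      ┃■■■■■■■■■■                          ┃       
      ┃■■■■■■■■■■                          ┃       
      ┃■■■■■■■■■■                          ┃       
      ┃■■■■■■■■■■                          ┃       
      ┃■■■■■■■■■■                          ┃       
      ┃■■■■■■■■■■                          ┃       
      ┃■■■■■■■■■■                          ┃       
      ┗━━━━━━━━━━━━━━━━━━━━━━━━━━━━━━━━━━━━┛       
                                                   
                                                   
                                                   
━━━━━━━━━━━━━━━━━━━━━━━━━━━━━━━━━┓                 
ileViewer                        ┃                 
─────────────────────────────────┨                 
ache]                           ▲┃                 
g_level = "/var/log"            █┃                 


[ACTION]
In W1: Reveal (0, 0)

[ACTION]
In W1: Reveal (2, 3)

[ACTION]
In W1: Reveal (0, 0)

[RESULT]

      ┠────────────────────────────────────┨       
      ┃✹■■■■■■■■■                          ┃       
      ┃■■■■■■■■■■                          ┃       
      ┃■✹■■■■■✹■■                          ┃       
      ┃■✹■■■■■■■✹                          ┃       
      ┃■■■■■■■■■✹                          ┃       
      ┃✹✹✹■■■■■✹■                          ┃       
      ┃■■■■■✹■■■■                          ┃       
      ┗━━━━━━━━━━━━━━━━━━━━━━━━━━━━━━━━━━━━┛       
                                                   
                                                   
                                                   
━━━━━━━━━━━━━━━━━━━━━━━━━━━━━━━━━┓                 
ileViewer                        ┃                 
─────────────────────────────────┨                 
ache]                           ▲┃                 
g_level = "/var/log"            █┃                 


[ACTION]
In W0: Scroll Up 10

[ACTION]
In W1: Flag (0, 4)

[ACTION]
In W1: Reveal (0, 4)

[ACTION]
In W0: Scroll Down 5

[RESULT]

      ┠────────────────────────────────────┨       
      ┃✹■■■■■■■■■                          ┃       
      ┃■■■■■■■■■■                          ┃       
      ┃■✹■■■■■✹■■                          ┃       
      ┃■✹■■■■■■■✹                          ┃       
      ┃■■■■■■■■■✹                          ┃       
      ┃✹✹✹■■■■■✹■                          ┃       
      ┃■■■■■✹■■■■                          ┃       
      ┗━━━━━━━━━━━━━━━━━━━━━━━━━━━━━━━━━━━━┛       
                                                   
                                                   
                                                   
━━━━━━━━━━━━━━━━━━━━━━━━━━━━━━━━━┓                 
ileViewer                        ┃                 
─────────────────────────────────┨                 
st = 4                          ▲┃                 
try_count = "/var/log"          ░┃                 


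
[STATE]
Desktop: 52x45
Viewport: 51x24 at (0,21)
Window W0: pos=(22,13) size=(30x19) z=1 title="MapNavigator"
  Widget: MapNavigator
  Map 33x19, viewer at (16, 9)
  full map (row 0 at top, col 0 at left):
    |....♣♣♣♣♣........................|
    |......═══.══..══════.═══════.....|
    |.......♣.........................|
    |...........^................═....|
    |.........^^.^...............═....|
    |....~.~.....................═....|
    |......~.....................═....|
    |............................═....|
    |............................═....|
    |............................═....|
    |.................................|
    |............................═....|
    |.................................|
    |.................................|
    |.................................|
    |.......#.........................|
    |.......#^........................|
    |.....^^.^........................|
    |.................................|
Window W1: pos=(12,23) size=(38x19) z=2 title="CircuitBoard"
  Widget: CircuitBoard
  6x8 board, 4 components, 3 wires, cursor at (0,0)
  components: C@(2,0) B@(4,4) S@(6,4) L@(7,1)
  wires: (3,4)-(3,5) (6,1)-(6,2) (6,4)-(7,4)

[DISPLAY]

                      ┃..........................═.
                      ┃..........................═.
            ┏━━━━━━━━━━━━━━━━━━━━━━━━━━━━━━━━━━━━┓.
            ┃ CircuitBoard                       ┃.
            ┠────────────────────────────────────┨.
            ┃   0 1 2 3 4 5                      ┃.
            ┃0  [.]                              ┃.
            ┃                                    ┃.
            ┃1                                   ┃.
            ┃                                    ┃.
            ┃2   C                               ┃━
            ┃                                    ┃ 
            ┃3                   · ─ ·           ┃ 
            ┃                                    ┃ 
            ┃4                   B               ┃ 
            ┃                                    ┃ 
            ┃5                                   ┃ 
            ┃                                    ┃ 
            ┃6       · ─ ·       S               ┃ 
            ┃                    │               ┃ 
            ┗━━━━━━━━━━━━━━━━━━━━━━━━━━━━━━━━━━━━┛ 
                                                   
                                                   
                                                   


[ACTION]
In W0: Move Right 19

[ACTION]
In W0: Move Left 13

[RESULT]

                      ┃.......................═....
                      ┃.......................═....
            ┏━━━━━━━━━━━━━━━━━━━━━━━━━━━━━━━━━━━━┓.
            ┃ CircuitBoard                       ┃.
            ┠────────────────────────────────────┨.
            ┃   0 1 2 3 4 5                      ┃.
            ┃0  [.]                              ┃.
            ┃                                    ┃.
            ┃1                                   ┃.
            ┃                                    ┃.
            ┃2   C                               ┃━
            ┃                                    ┃ 
            ┃3                   · ─ ·           ┃ 
            ┃                                    ┃ 
            ┃4                   B               ┃ 
            ┃                                    ┃ 
            ┃5                                   ┃ 
            ┃                                    ┃ 
            ┃6       · ─ ·       S               ┃ 
            ┃                    │               ┃ 
            ┗━━━━━━━━━━━━━━━━━━━━━━━━━━━━━━━━━━━━┛ 
                                                   
                                                   
                                                   


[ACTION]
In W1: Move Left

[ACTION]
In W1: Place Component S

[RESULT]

                      ┃.......................═....
                      ┃.......................═....
            ┏━━━━━━━━━━━━━━━━━━━━━━━━━━━━━━━━━━━━┓.
            ┃ CircuitBoard                       ┃.
            ┠────────────────────────────────────┨.
            ┃   0 1 2 3 4 5                      ┃.
            ┃0  [S]                              ┃.
            ┃                                    ┃.
            ┃1                                   ┃.
            ┃                                    ┃.
            ┃2   C                               ┃━
            ┃                                    ┃ 
            ┃3                   · ─ ·           ┃ 
            ┃                                    ┃ 
            ┃4                   B               ┃ 
            ┃                                    ┃ 
            ┃5                                   ┃ 
            ┃                                    ┃ 
            ┃6       · ─ ·       S               ┃ 
            ┃                    │               ┃ 
            ┗━━━━━━━━━━━━━━━━━━━━━━━━━━━━━━━━━━━━┛ 
                                                   
                                                   
                                                   


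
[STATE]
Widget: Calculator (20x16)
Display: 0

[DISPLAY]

                   0
┌───┬───┬───┬───┐   
│ 7 │ 8 │ 9 │ ÷ │   
├───┼───┼───┼───┤   
│ 4 │ 5 │ 6 │ × │   
├───┼───┼───┼───┤   
│ 1 │ 2 │ 3 │ - │   
├───┼───┼───┼───┤   
│ 0 │ . │ = │ + │   
├───┼───┼───┼───┤   
│ C │ MC│ MR│ M+│   
└───┴───┴───┴───┘   
                    
                    
                    
                    


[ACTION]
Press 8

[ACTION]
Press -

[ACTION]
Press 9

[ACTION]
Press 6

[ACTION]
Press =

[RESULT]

                 -88
┌───┬───┬───┬───┐   
│ 7 │ 8 │ 9 │ ÷ │   
├───┼───┼───┼───┤   
│ 4 │ 5 │ 6 │ × │   
├───┼───┼───┼───┤   
│ 1 │ 2 │ 3 │ - │   
├───┼───┼───┼───┤   
│ 0 │ . │ = │ + │   
├───┼───┼───┼───┤   
│ C │ MC│ MR│ M+│   
└───┴───┴───┴───┘   
                    
                    
                    
                    


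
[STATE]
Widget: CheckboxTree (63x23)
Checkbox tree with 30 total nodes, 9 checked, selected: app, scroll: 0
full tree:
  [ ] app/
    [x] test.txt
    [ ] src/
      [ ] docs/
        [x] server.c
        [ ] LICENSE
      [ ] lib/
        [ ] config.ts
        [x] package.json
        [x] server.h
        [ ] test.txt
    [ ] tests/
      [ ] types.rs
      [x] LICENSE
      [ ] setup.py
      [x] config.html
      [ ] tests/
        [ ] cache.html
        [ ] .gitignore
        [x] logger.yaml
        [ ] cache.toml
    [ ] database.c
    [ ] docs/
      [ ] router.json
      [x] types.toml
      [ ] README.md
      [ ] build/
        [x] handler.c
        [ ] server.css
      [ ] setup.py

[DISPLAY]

>[-] app/                                                      
   [x] test.txt                                                
   [-] src/                                                    
     [-] docs/                                                 
       [x] server.c                                            
       [ ] LICENSE                                             
     [-] lib/                                                  
       [ ] config.ts                                           
       [x] package.json                                        
       [x] server.h                                            
       [ ] test.txt                                            
   [-] tests/                                                  
     [ ] types.rs                                              
     [x] LICENSE                                               
     [ ] setup.py                                              
     [x] config.html                                           
     [-] tests/                                                
       [ ] cache.html                                          
       [ ] .gitignore                                          
       [x] logger.yaml                                         
       [ ] cache.toml                                          
   [ ] database.c                                              
   [-] docs/                                                   


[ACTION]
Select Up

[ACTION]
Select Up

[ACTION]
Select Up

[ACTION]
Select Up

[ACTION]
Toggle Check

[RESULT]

>[x] app/                                                      
   [x] test.txt                                                
   [x] src/                                                    
     [x] docs/                                                 
       [x] server.c                                            
       [x] LICENSE                                             
     [x] lib/                                                  
       [x] config.ts                                           
       [x] package.json                                        
       [x] server.h                                            
       [x] test.txt                                            
   [x] tests/                                                  
     [x] types.rs                                              
     [x] LICENSE                                               
     [x] setup.py                                              
     [x] config.html                                           
     [x] tests/                                                
       [x] cache.html                                          
       [x] .gitignore                                          
       [x] logger.yaml                                         
       [x] cache.toml                                          
   [x] database.c                                              
   [x] docs/                                                   


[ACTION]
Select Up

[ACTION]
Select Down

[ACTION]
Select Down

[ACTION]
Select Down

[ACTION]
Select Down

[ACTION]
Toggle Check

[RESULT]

 [-] app/                                                      
   [x] test.txt                                                
   [-] src/                                                    
     [-] docs/                                                 
>      [ ] server.c                                            
       [x] LICENSE                                             
     [x] lib/                                                  
       [x] config.ts                                           
       [x] package.json                                        
       [x] server.h                                            
       [x] test.txt                                            
   [x] tests/                                                  
     [x] types.rs                                              
     [x] LICENSE                                               
     [x] setup.py                                              
     [x] config.html                                           
     [x] tests/                                                
       [x] cache.html                                          
       [x] .gitignore                                          
       [x] logger.yaml                                         
       [x] cache.toml                                          
   [x] database.c                                              
   [x] docs/                                                   
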